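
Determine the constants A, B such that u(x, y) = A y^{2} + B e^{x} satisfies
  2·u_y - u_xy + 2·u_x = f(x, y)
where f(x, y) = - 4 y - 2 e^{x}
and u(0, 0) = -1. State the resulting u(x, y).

Substitute the ansatz u = A y^{2} + B e^{x} into the left-hand side.
Derivatives of the ansatz:
  u_y = 2 A y
  u_xy = 0
  u_x = B e^{x}
Term by term:
  2·u_y = 4 A y
  -u_xy = 0
  2·u_x = 2 B e^{x}
So the left-hand side equals
  4 A y + 2 B e^{x}
This must equal f(x, y) = - 4 y - 2 e^{x} identically.
Matching coefficients of the independent functions:
  [y]:  4 A = -4
  [e^{x}]:  2 B = -2
Solving: A = -1, B = -1.
Check against the point condition:
  u(0, 0) = -1  ⟹  B = -1  ✓
Hence u(x, y) = - y^{2} - e^{x}.

Answer: u(x, y) = - y^{2} - e^{x}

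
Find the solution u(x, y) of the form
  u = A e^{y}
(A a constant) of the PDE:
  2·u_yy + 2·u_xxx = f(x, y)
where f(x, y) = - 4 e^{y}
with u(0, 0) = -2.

Substitute the ansatz u = A e^{y} into the left-hand side.
Derivatives of the ansatz:
  u_yy = A e^{y}
  u_xxx = 0
Term by term:
  2·u_yy = 2 A e^{y}
  2·u_xxx = 0
So the left-hand side equals
  2 A e^{y}
This must equal f(x, y) = - 4 e^{y} identically.
Matching coefficients of the independent functions:
  [e^{y}]:  2 A = -4
Solving: A = -2.
Check against the point condition:
  u(0, 0) = -2  ⟹  A = -2  ✓
Hence u(x, y) = - 2 e^{y}.

Answer: u(x, y) = - 2 e^{y}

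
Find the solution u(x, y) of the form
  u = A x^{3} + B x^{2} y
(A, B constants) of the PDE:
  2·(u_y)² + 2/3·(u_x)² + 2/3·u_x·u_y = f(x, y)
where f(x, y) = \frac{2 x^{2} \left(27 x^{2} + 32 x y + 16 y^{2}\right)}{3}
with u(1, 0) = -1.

Substitute the ansatz u = A x^{3} + B x^{2} y into the left-hand side.
Derivatives of the ansatz:
  u_y = B x^{2}
  u_x = 3 A x^{2} + 2 B x y
Term by term:
  2·(u_y)² = 2 B^{2} x^{4}
  2/3·(u_x)² = 6 A^{2} x^{4} + 8 A B x^{3} y + \frac{8 B^{2} x^{2} y^{2}}{3}
  2/3·u_x·u_y = 2 A B x^{4} + \frac{4 B^{2} x^{3} y}{3}
So the left-hand side equals
  6 A^{2} x^{4} + 2 A B x^{4} + 8 A B x^{3} y + 2 B^{2} x^{4} + \frac{4 B^{2} x^{3} y}{3} + \frac{8 B^{2} x^{2} y^{2}}{3}
This must equal f(x, y) identically; expanded, f = 18 x^{4} + \frac{64 x^{3} y}{3} + \frac{32 x^{2} y^{2}}{3}.
Matching coefficients of the independent functions:
  [x^{4}]:  6 A^{2} + 2 A B + 2 B^{2} = 18
  [x^{2} y^{2}]:  \frac{8 B^{2}}{3} = \frac{32}{3}
  [x^{3} y]:  8 A B + \frac{4 B^{2}}{3} = \frac{64}{3}
These equations allow (A, B) = (-1, -2) or (1, 2).
Impose the point condition(s):
  u(1, 0) = -1  ⟹  A = -1
Only A = -1, B = -2 satisfies everything.
Hence u(x, y) = - x^{3} - 2 x^{2} y.

Answer: u(x, y) = - x^{3} - 2 x^{2} y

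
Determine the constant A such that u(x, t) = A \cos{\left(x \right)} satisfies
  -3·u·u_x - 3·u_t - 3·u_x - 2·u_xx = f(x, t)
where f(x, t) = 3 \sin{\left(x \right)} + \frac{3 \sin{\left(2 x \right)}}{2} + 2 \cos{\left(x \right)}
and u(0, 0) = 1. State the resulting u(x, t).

Substitute the ansatz u = A \cos{\left(x \right)} into the left-hand side.
Derivatives of the ansatz:
  u_x = - A \sin{\left(x \right)}
  u_t = 0
  u_xx = - A \cos{\left(x \right)}
Term by term:
  -3·u·u_x = 3 A^{2} \sin{\left(x \right)} \cos{\left(x \right)}
  -3·u_t = 0
  -3·u_x = 3 A \sin{\left(x \right)}
  -2·u_xx = 2 A \cos{\left(x \right)}
So the left-hand side equals
  3 A^{2} \sin{\left(x \right)} \cos{\left(x \right)} + 3 A \sin{\left(x \right)} + 2 A \cos{\left(x \right)}
This must equal f(x, t) identically; expanded, f = 3 \sin{\left(x \right)} \cos{\left(x \right)} + 3 \sin{\left(x \right)} + 2 \cos{\left(x \right)}.
Matching coefficients of the independent functions:
  [\sin{\left(x \right)} \cos{\left(x \right)}]:  3 A^{2} = 3
  [\sin{\left(x \right)}]:  3 A = 3
  [\cos{\left(x \right)}]:  2 A = 2
Solving: A = 1.
Check against the point condition:
  u(0, 0) = 1  ⟹  A = 1  ✓
Hence u(x, t) = \cos{\left(x \right)}.

Answer: u(x, t) = \cos{\left(x \right)}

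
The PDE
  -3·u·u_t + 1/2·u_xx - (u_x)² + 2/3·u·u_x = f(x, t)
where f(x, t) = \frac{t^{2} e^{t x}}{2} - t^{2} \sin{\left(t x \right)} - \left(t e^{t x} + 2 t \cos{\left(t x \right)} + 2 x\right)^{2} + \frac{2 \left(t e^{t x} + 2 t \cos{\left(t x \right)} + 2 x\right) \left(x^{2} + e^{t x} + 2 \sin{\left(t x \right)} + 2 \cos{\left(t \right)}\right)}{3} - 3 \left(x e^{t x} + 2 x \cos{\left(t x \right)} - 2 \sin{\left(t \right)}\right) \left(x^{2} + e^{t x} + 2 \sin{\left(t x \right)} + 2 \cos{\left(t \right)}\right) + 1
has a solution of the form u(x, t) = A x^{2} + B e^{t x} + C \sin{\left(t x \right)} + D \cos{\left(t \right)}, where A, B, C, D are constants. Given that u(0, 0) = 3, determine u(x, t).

Substitute the ansatz u = A x^{2} + B e^{t x} + C \sin{\left(t x \right)} + D \cos{\left(t \right)} into the left-hand side.
Derivatives of the ansatz:
  u_t = B x e^{t x} + C x \cos{\left(t x \right)} - D \sin{\left(t \right)}
  u_xx = 2 A + B t^{2} e^{t x} - C t^{2} \sin{\left(t x \right)}
  u_x = 2 A x + B t e^{t x} + C t \cos{\left(t x \right)}
Term by term:
  -3·u·u_t = - 3 A B x^{3} e^{t x} - 3 A C x^{3} \cos{\left(t x \right)} + 3 A D x^{2} \sin{\left(t \right)} - 3 B^{2} x e^{2 t x} - 3 B C x e^{t x} \sin{\left(t x \right)} - 3 B C x e^{t x} \cos{\left(t x \right)} - 3 B D x e^{t x} \cos{\left(t \right)} + 3 B D e^{t x} \sin{\left(t \right)} - 3 C^{2} x \sin{\left(t x \right)} \cos{\left(t x \right)} - 3 C D x \cos{\left(t \right)} \cos{\left(t x \right)} + 3 C D \sin{\left(t \right)} \sin{\left(t x \right)} + 3 D^{2} \sin{\left(t \right)} \cos{\left(t \right)}
  1/2·u_xx = A + \frac{B t^{2} e^{t x}}{2} - \frac{C t^{2} \sin{\left(t x \right)}}{2}
  -(u_x)² = - 4 A^{2} x^{2} - 4 A B t x e^{t x} - 4 A C t x \cos{\left(t x \right)} - B^{2} t^{2} e^{2 t x} - 2 B C t^{2} e^{t x} \cos{\left(t x \right)} - C^{2} t^{2} \cos^{2}{\left(t x \right)}
  2/3·u·u_x = \frac{4 A^{2} x^{3}}{3} + \frac{2 A B t x^{2} e^{t x}}{3} + \frac{4 A B x e^{t x}}{3} + \frac{2 A C t x^{2} \cos{\left(t x \right)}}{3} + \frac{4 A C x \sin{\left(t x \right)}}{3} + \frac{4 A D x \cos{\left(t \right)}}{3} + \frac{2 B^{2} t e^{2 t x}}{3} + \frac{2 B C t e^{t x} \sin{\left(t x \right)}}{3} + \frac{2 B C t e^{t x} \cos{\left(t x \right)}}{3} + \frac{2 B D t e^{t x} \cos{\left(t \right)}}{3} + \frac{2 C^{2} t \sin{\left(t x \right)} \cos{\left(t x \right)}}{3} + \frac{2 C D t \cos{\left(t \right)} \cos{\left(t x \right)}}{3}
Sum these and collect like terms in the independent variables.
This must equal f(x, t) identically; expanded, f = - t^{2} e^{2 t x} - 4 t^{2} e^{t x} \cos{\left(t x \right)} + \frac{t^{2} e^{t x}}{2} - t^{2} \sin{\left(t x \right)} - 4 t^{2} \cos^{2}{\left(t x \right)} + \frac{2 t x^{2} e^{t x}}{3} + \frac{4 t x^{2} \cos{\left(t x \right)}}{3} - 4 t x e^{t x} - 8 t x \cos{\left(t x \right)} + \frac{2 t e^{2 t x}}{3} + \frac{4 t e^{t x} \sin{\left(t x \right)}}{3} + \frac{4 t e^{t x} \cos{\left(t \right)}}{3} + \frac{4 t e^{t x} \cos{\left(t x \right)}}{3} + \frac{8 t \sin{\left(t x \right)} \cos{\left(t x \right)}}{3} + \frac{8 t \cos{\left(t \right)} \cos{\left(t x \right)}}{3} - 3 x^{3} e^{t x} - 6 x^{3} \cos{\left(t x \right)} + \frac{4 x^{3}}{3} + 6 x^{2} \sin{\left(t \right)} - 4 x^{2} - 3 x e^{2 t x} - 6 x e^{t x} \sin{\left(t x \right)} - 6 x e^{t x} \cos{\left(t \right)} - 6 x e^{t x} \cos{\left(t x \right)} + \frac{4 x e^{t x}}{3} - 12 x \sin{\left(t x \right)} \cos{\left(t x \right)} + \frac{8 x \sin{\left(t x \right)}}{3} - 12 x \cos{\left(t \right)} \cos{\left(t x \right)} + \frac{8 x \cos{\left(t \right)}}{3} + 6 e^{t x} \sin{\left(t \right)} + 12 \sin{\left(t \right)} \sin{\left(t x \right)} + 12 \sin{\left(t \right)} \cos{\left(t \right)} + 1.
Matching coefficients of the independent functions:
(each divided by its leading coefficient; functions giving the same equation are listed together)
  [constant term]:  A - 1 = 0
  [x^{2}, x^{3}]:  A^{2} - 1 = 0
  [t e^{2 t x}, t^{2} e^{2 t x}, x e^{2 t x}]:  B^{2} - 1 = 0
  [t^{2} e^{t x}]:  B - 1 = 0
  [t^{2} \sin{\left(t x \right)}]:  C - 2 = 0
  [t^{2} \cos^{2}{\left(t x \right)}, t \sin{\left(t x \right)} \cos{\left(t x \right)}, x \sin{\left(t x \right)} \cos{\left(t x \right)}]:  C^{2} - 4 = 0
  [x e^{t x}, x^{3} e^{t x}, t x e^{t x}, …]:  A B - 1 = 0
  [x \sin{\left(t x \right)}, x^{3} \cos{\left(t x \right)}, t x \cos{\left(t x \right)}, …]:  A C - 2 = 0
  [x \cos{\left(t \right)}, x^{2} \sin{\left(t \right)}]:  A D - 2 = 0
  [e^{t x} \sin{\left(t \right)}, t e^{t x} \cos{\left(t \right)}, x e^{t x} \cos{\left(t \right)}]:  B D - 2 = 0
  [\sin{\left(t \right)} \sin{\left(t x \right)}, t \cos{\left(t \right)} \cos{\left(t x \right)}, x \cos{\left(t \right)} \cos{\left(t x \right)}]:  C D - 4 = 0
  [\sin{\left(t \right)} \cos{\left(t \right)}]:  D^{2} - 4 = 0
  [t e^{t x} \sin{\left(t x \right)}, t e^{t x} \cos{\left(t x \right)}, t^{2} e^{t x} \cos{\left(t x \right)}, …]:  B C - 2 = 0
Solving: A = 1, B = 1, C = 2, D = 2.
Check against the point condition:
  u(0, 0) = 3  ⟹  B + D = 3  ✓
Hence u(x, t) = x^{2} + e^{t x} + 2 \sin{\left(t x \right)} + 2 \cos{\left(t \right)}.

Answer: u(x, t) = x^{2} + e^{t x} + 2 \sin{\left(t x \right)} + 2 \cos{\left(t \right)}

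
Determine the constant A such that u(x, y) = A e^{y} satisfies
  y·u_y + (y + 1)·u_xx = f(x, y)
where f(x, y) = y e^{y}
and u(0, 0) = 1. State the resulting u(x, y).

Substitute the ansatz u = A e^{y} into the left-hand side.
Derivatives of the ansatz:
  u_y = A e^{y}
  u_xx = 0
Term by term:
  y·u_y = A y e^{y}
  (y + 1)·u_xx = 0
So the left-hand side equals
  A y e^{y}
This must equal f(x, y) = y e^{y} identically.
Matching coefficients of the independent functions:
  [y e^{y}]:  A = 1
Solving: A = 1.
Check against the point condition:
  u(0, 0) = 1  ⟹  A = 1  ✓
Hence u(x, y) = e^{y}.

Answer: u(x, y) = e^{y}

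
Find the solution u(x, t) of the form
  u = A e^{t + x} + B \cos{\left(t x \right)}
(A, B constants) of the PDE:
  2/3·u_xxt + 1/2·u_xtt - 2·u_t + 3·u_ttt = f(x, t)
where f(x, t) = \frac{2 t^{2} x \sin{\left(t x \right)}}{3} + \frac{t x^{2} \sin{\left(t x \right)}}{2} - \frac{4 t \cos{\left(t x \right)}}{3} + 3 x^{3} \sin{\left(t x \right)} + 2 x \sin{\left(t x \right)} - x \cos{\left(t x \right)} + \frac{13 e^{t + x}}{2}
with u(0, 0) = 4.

Substitute the ansatz u = A e^{t + x} + B \cos{\left(t x \right)} into the left-hand side.
Derivatives of the ansatz:
  u_xxt = A e^{t} e^{x} + B t^{2} x \sin{\left(t x \right)} - 2 B t \cos{\left(t x \right)}
  u_xtt = A e^{t} e^{x} + B t x^{2} \sin{\left(t x \right)} - 2 B x \cos{\left(t x \right)}
  u_t = A e^{t} e^{x} - B x \sin{\left(t x \right)}
  u_ttt = A e^{t} e^{x} + B x^{3} \sin{\left(t x \right)}
Term by term:
  2/3·u_xxt = \frac{2 A e^{t} e^{x}}{3} + \frac{2 B t^{2} x \sin{\left(t x \right)}}{3} - \frac{4 B t \cos{\left(t x \right)}}{3}
  1/2·u_xtt = \frac{A e^{t} e^{x}}{2} + \frac{B t x^{2} \sin{\left(t x \right)}}{2} - B x \cos{\left(t x \right)}
  -2·u_t = - 2 A e^{t} e^{x} + 2 B x \sin{\left(t x \right)}
  3·u_ttt = 3 A e^{t} e^{x} + 3 B x^{3} \sin{\left(t x \right)}
So the left-hand side equals
  \frac{13 A e^{t} e^{x}}{6} + \frac{2 B t^{2} x \sin{\left(t x \right)}}{3} + \frac{B t x^{2} \sin{\left(t x \right)}}{2} - \frac{4 B t \cos{\left(t x \right)}}{3} + 3 B x^{3} \sin{\left(t x \right)} + 2 B x \sin{\left(t x \right)} - B x \cos{\left(t x \right)}
This must equal f(x, t) identically; expanded, f = \frac{2 t^{2} x \sin{\left(t x \right)}}{3} + \frac{t x^{2} \sin{\left(t x \right)}}{2} - \frac{4 t \cos{\left(t x \right)}}{3} + 3 x^{3} \sin{\left(t x \right)} + 2 x \sin{\left(t x \right)} - x \cos{\left(t x \right)} + \frac{13 e^{t} e^{x}}{2}.
Matching coefficients of the independent functions:
  [t \cos{\left(t x \right)}]:  - \frac{4 B}{3} = - \frac{4}{3}
  [x \sin{\left(t x \right)}]:  2 B = 2
  [x \cos{\left(t x \right)}]:  - B = -1
  [x^{3} \sin{\left(t x \right)}]:  3 B = 3
  [e^{t} e^{x}]:  \frac{13 A}{6} = \frac{13}{2}
  [t x^{2} \sin{\left(t x \right)}]:  \frac{B}{2} = \frac{1}{2}
  [t^{2} x \sin{\left(t x \right)}]:  \frac{2 B}{3} = \frac{2}{3}
Solving: A = 3, B = 1.
Check against the point condition:
  u(0, 0) = 4  ⟹  A + B = 4  ✓
Hence u(x, t) = 3 e^{t + x} + \cos{\left(t x \right)}.

Answer: u(x, t) = 3 e^{t + x} + \cos{\left(t x \right)}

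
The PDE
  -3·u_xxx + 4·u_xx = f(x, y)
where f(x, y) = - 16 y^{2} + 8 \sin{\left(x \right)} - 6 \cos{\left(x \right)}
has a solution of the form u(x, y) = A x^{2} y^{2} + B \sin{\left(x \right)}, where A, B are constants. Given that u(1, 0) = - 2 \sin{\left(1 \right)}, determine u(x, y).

Answer: u(x, y) = - 2 x^{2} y^{2} - 2 \sin{\left(x \right)}

Derivation:
Substitute the ansatz u = A x^{2} y^{2} + B \sin{\left(x \right)} into the left-hand side.
Derivatives of the ansatz:
  u_xxx = - B \cos{\left(x \right)}
  u_xx = 2 A y^{2} - B \sin{\left(x \right)}
Term by term:
  -3·u_xxx = 3 B \cos{\left(x \right)}
  4·u_xx = 8 A y^{2} - 4 B \sin{\left(x \right)}
So the left-hand side equals
  8 A y^{2} - 4 B \sin{\left(x \right)} + 3 B \cos{\left(x \right)}
This must equal f(x, y) = - 16 y^{2} + 8 \sin{\left(x \right)} - 6 \cos{\left(x \right)} identically.
Matching coefficients of the independent functions:
  [y^{2}]:  8 A = -16
  [\sin{\left(x \right)}]:  - 4 B = 8
  [\cos{\left(x \right)}]:  3 B = -6
Solving: A = -2, B = -2.
Check against the point condition:
  u(1, 0) = - 2 \sin{\left(1 \right)}  ⟹  B \sin{\left(1 \right)} = - 2 \sin{\left(1 \right)}  ✓
Hence u(x, y) = - 2 x^{2} y^{2} - 2 \sin{\left(x \right)}.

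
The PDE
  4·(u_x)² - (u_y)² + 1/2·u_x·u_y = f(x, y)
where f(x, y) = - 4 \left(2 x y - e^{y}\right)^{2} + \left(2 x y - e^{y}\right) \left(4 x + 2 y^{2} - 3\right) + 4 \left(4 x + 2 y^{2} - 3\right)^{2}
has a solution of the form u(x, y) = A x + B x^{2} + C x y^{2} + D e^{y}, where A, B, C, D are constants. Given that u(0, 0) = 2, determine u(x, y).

Answer: u(x, y) = - 2 x^{2} - 2 x y^{2} + 3 x + 2 e^{y}

Derivation:
Substitute the ansatz u = A x + B x^{2} + C x y^{2} + D e^{y} into the left-hand side.
Derivatives of the ansatz:
  u_x = A + 2 B x + C y^{2}
  u_y = 2 C x y + D e^{y}
Term by term:
  4·(u_x)² = 4 A^{2} + 16 A B x + 8 A C y^{2} + 16 B^{2} x^{2} + 16 B C x y^{2} + 4 C^{2} y^{4}
  -(u_y)² = - 4 C^{2} x^{2} y^{2} - 4 C D x y e^{y} - D^{2} e^{2 y}
  1/2·u_x·u_y = A C x y + \frac{A D e^{y}}{2} + 2 B C x^{2} y + B D x e^{y} + C^{2} x y^{3} + \frac{C D y^{2} e^{y}}{2}
So the left-hand side equals
  4 A^{2} + 16 A B x + A C x y + 8 A C y^{2} + \frac{A D e^{y}}{2} + 16 B^{2} x^{2} + 2 B C x^{2} y + 16 B C x y^{2} + B D x e^{y} - 4 C^{2} x^{2} y^{2} + C^{2} x y^{3} + 4 C^{2} y^{4} - 4 C D x y e^{y} + \frac{C D y^{2} e^{y}}{2} - D^{2} e^{2 y}
This must equal f(x, y) identically; expanded, f = - 16 x^{2} y^{2} + 8 x^{2} y + 64 x^{2} + 4 x y^{3} + 64 x y^{2} + 16 x y e^{y} - 6 x y - 4 x e^{y} - 96 x + 16 y^{4} - 2 y^{2} e^{y} - 48 y^{2} - 4 e^{2 y} + 3 e^{y} + 36.
Matching coefficients of the independent functions:
(each divided by its leading coefficient; functions giving the same equation are listed together)
  [constant term]:  A^{2} - 9 = 0
  [x]:  A B + 6 = 0
  [x^{2}]:  B^{2} - 4 = 0
  [y^{2}, x y]:  A C + 6 = 0
  [y^{4}, x y^{3}, x^{2} y^{2}]:  C^{2} - 4 = 0
  [x y^{2}, x^{2} y]:  B C - 4 = 0
  [x e^{y}]:  B D + 4 = 0
  [y^{2} e^{y}, x y e^{y}]:  C D + 4 = 0
  [e^{y}]:  A D - 6 = 0
  [e^{2 y}]:  D^{2} - 4 = 0
These equations allow (A, B, C, D) = (-3, 2, 2, -2) or (3, -2, -2, 2).
Impose the point condition(s):
  u(0, 0) = 2  ⟹  D = 2
Only A = 3, B = -2, C = -2, D = 2 satisfies everything.
Hence u(x, y) = - 2 x^{2} - 2 x y^{2} + 3 x + 2 e^{y}.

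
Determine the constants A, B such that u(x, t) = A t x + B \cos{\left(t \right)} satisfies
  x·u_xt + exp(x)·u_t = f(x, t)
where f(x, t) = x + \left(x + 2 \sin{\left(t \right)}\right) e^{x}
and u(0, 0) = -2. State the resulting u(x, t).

Substitute the ansatz u = A t x + B \cos{\left(t \right)} into the left-hand side.
Derivatives of the ansatz:
  u_xt = A
  u_t = A x - B \sin{\left(t \right)}
Term by term:
  x·u_xt = A x
  exp(x)·u_t = A x e^{x} - B e^{x} \sin{\left(t \right)}
So the left-hand side equals
  A x e^{x} + A x - B e^{x} \sin{\left(t \right)}
This must equal f(x, t) identically; expanded, f = x e^{x} + x + 2 e^{x} \sin{\left(t \right)}.
Matching coefficients of the independent functions:
  [x, x e^{x}]:  A = 1
  [e^{x} \sin{\left(t \right)}]:  - B = 2
Solving: A = 1, B = -2.
Check against the point condition:
  u(0, 0) = -2  ⟹  B = -2  ✓
Hence u(x, t) = t x - 2 \cos{\left(t \right)}.

Answer: u(x, t) = t x - 2 \cos{\left(t \right)}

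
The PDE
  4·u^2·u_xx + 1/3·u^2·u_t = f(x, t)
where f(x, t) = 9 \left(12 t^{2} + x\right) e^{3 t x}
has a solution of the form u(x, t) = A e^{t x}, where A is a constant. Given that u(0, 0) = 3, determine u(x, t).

Substitute the ansatz u = A e^{t x} into the left-hand side.
Derivatives of the ansatz:
  u_xx = A t^{2} e^{t x}
  u_t = A x e^{t x}
Term by term:
  4·u^2·u_xx = 4 A^{3} t^{2} e^{3 t x}
  1/3·u^2·u_t = \frac{A^{3} x e^{3 t x}}{3}
So the left-hand side equals
  4 A^{3} t^{2} e^{3 t x} + \frac{A^{3} x e^{3 t x}}{3}
This must equal f(x, t) identically; expanded, f = 108 t^{2} e^{3 t x} + 9 x e^{3 t x}.
Matching coefficients of the independent functions:
  [t^{2} e^{3 t x}]:  4 A^{3} = 108
  [x e^{3 t x}]:  \frac{A^{3}}{3} = 9
Solving: A = 3.
Check against the point condition:
  u(0, 0) = 3  ⟹  A = 3  ✓
Hence u(x, t) = 3 e^{t x}.

Answer: u(x, t) = 3 e^{t x}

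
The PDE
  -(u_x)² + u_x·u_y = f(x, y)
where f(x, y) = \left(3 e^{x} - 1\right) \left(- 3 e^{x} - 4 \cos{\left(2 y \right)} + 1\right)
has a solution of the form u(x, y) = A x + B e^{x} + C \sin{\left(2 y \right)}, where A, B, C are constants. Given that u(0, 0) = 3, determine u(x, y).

Substitute the ansatz u = A x + B e^{x} + C \sin{\left(2 y \right)} into the left-hand side.
Derivatives of the ansatz:
  u_x = A + B e^{x}
  u_y = 2 C \cos{\left(2 y \right)}
Term by term:
  -(u_x)² = - A^{2} - 2 A B e^{x} - B^{2} e^{2 x}
  u_x·u_y = 2 A C \cos{\left(2 y \right)} + 2 B C e^{x} \cos{\left(2 y \right)}
So the left-hand side equals
  - A^{2} - 2 A B e^{x} + 2 A C \cos{\left(2 y \right)} - B^{2} e^{2 x} + 2 B C e^{x} \cos{\left(2 y \right)}
This must equal f(x, y) identically; expanded, f = - 9 e^{2 x} - 12 e^{x} \cos{\left(2 y \right)} + 6 e^{x} + 4 \cos{\left(2 y \right)} - 1.
Matching coefficients of the independent functions:
  [constant term]:  - A^{2} = -1
  [e^{x} \cos{\left(2 y \right)}]:  2 B C = -12
  [e^{x}]:  - 2 A B = 6
  [e^{2 x}]:  - B^{2} = -9
  [\cos{\left(2 y \right)}]:  2 A C = 4
These equations allow (A, B, C) = (-1, 3, -2) or (1, -3, 2).
Impose the point condition(s):
  u(0, 0) = 3  ⟹  B = 3
Only A = -1, B = 3, C = -2 satisfies everything.
Hence u(x, y) = - x + 3 e^{x} - 2 \sin{\left(2 y \right)}.

Answer: u(x, y) = - x + 3 e^{x} - 2 \sin{\left(2 y \right)}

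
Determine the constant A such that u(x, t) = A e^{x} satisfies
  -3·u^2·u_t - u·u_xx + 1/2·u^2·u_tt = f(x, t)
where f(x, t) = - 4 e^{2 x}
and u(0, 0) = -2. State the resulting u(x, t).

Substitute the ansatz u = A e^{x} into the left-hand side.
Derivatives of the ansatz:
  u_t = 0
  u_xx = A e^{x}
  u_tt = 0
Term by term:
  -3·u^2·u_t = 0
  -u·u_xx = - A^{2} e^{2 x}
  1/2·u^2·u_tt = 0
So the left-hand side equals
  - A^{2} e^{2 x}
This must equal f(x, t) = - 4 e^{2 x} identically.
Matching coefficients of the independent functions:
  [e^{2 x}]:  - A^{2} = -4
These equations allow (A) = (-2) or (2).
Impose the point condition(s):
  u(0, 0) = -2  ⟹  A = -2
Only A = -2 satisfies everything.
Hence u(x, t) = - 2 e^{x}.

Answer: u(x, t) = - 2 e^{x}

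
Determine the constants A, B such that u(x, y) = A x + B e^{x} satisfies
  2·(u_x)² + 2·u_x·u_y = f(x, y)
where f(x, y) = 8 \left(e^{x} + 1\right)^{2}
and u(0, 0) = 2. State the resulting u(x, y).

Substitute the ansatz u = A x + B e^{x} into the left-hand side.
Derivatives of the ansatz:
  u_x = A + B e^{x}
  u_y = 0
Term by term:
  2·(u_x)² = 2 A^{2} + 4 A B e^{x} + 2 B^{2} e^{2 x}
  2·u_x·u_y = 0
So the left-hand side equals
  2 A^{2} + 4 A B e^{x} + 2 B^{2} e^{2 x}
This must equal f(x, y) identically; expanded, f = 8 e^{2 x} + 16 e^{x} + 8.
Matching coefficients of the independent functions:
  [constant term]:  2 A^{2} = 8
  [e^{x}]:  4 A B = 16
  [e^{2 x}]:  2 B^{2} = 8
These equations allow (A, B) = (-2, -2) or (2, 2).
Impose the point condition(s):
  u(0, 0) = 2  ⟹  B = 2
Only A = 2, B = 2 satisfies everything.
Hence u(x, y) = 2 x + 2 e^{x}.

Answer: u(x, y) = 2 x + 2 e^{x}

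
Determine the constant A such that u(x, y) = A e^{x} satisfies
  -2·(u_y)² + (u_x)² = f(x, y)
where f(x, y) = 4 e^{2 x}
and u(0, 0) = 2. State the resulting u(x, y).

Answer: u(x, y) = 2 e^{x}

Derivation:
Substitute the ansatz u = A e^{x} into the left-hand side.
Derivatives of the ansatz:
  u_y = 0
  u_x = A e^{x}
Term by term:
  -2·(u_y)² = 0
  (u_x)² = A^{2} e^{2 x}
So the left-hand side equals
  A^{2} e^{2 x}
This must equal f(x, y) = 4 e^{2 x} identically.
Matching coefficients of the independent functions:
  [e^{2 x}]:  A^{2} = 4
These equations allow (A) = (-2) or (2).
Impose the point condition(s):
  u(0, 0) = 2  ⟹  A = 2
Only A = 2 satisfies everything.
Hence u(x, y) = 2 e^{x}.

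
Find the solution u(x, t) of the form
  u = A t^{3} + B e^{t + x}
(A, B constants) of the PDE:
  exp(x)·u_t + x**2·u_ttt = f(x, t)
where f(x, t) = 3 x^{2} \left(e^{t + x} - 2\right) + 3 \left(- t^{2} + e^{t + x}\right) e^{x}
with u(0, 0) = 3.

Answer: u(x, t) = - t^{3} + 3 e^{t + x}

Derivation:
Substitute the ansatz u = A t^{3} + B e^{t + x} into the left-hand side.
Derivatives of the ansatz:
  u_t = 3 A t^{2} + B e^{t} e^{x}
  u_ttt = 6 A + B e^{t} e^{x}
Term by term:
  exp(x)·u_t = 3 A t^{2} e^{x} + B e^{t} e^{2 x}
  x**2·u_ttt = 6 A x^{2} + B x^{2} e^{t} e^{x}
So the left-hand side equals
  3 A t^{2} e^{x} + 6 A x^{2} + B x^{2} e^{t} e^{x} + B e^{t} e^{2 x}
This must equal f(x, t) identically; expanded, f = - 3 t^{2} e^{x} + 3 x^{2} e^{t} e^{x} - 6 x^{2} + 3 e^{t} e^{2 x}.
Matching coefficients of the independent functions:
  [x^{2}]:  6 A = -6
  [t^{2} e^{x}]:  3 A = -3
  [e^{t} e^{2 x}, x^{2} e^{t} e^{x}]:  B = 3
Solving: A = -1, B = 3.
Check against the point condition:
  u(0, 0) = 3  ⟹  B = 3  ✓
Hence u(x, t) = - t^{3} + 3 e^{t + x}.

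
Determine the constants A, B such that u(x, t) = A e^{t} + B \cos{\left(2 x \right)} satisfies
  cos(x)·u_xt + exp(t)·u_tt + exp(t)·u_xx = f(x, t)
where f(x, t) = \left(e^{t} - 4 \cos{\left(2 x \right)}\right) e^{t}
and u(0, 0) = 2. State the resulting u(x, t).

Substitute the ansatz u = A e^{t} + B \cos{\left(2 x \right)} into the left-hand side.
Derivatives of the ansatz:
  u_xt = 0
  u_tt = A e^{t}
  u_xx = - 4 B \cos{\left(2 x \right)}
Term by term:
  cos(x)·u_xt = 0
  exp(t)·u_tt = A e^{2 t}
  exp(t)·u_xx = - 4 B e^{t} \cos{\left(2 x \right)}
So the left-hand side equals
  A e^{2 t} - 4 B e^{t} \cos{\left(2 x \right)}
This must equal f(x, t) = \left(e^{t} - 4 \cos{\left(2 x \right)}\right) e^{t} identically.
Matching coefficients of the independent functions:
  [e^{t} \cos{\left(2 x \right)}]:  - 4 B = -4
  [e^{2 t}]:  A = 1
Solving: A = 1, B = 1.
Check against the point condition:
  u(0, 0) = 2  ⟹  A + B = 2  ✓
Hence u(x, t) = e^{t} + \cos{\left(2 x \right)}.

Answer: u(x, t) = e^{t} + \cos{\left(2 x \right)}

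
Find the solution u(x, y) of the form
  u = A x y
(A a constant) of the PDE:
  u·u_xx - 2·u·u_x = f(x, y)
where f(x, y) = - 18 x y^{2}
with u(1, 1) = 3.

Substitute the ansatz u = A x y into the left-hand side.
Derivatives of the ansatz:
  u_xx = 0
  u_x = A y
Term by term:
  u·u_xx = 0
  -2·u·u_x = - 2 A^{2} x y^{2}
So the left-hand side equals
  - 2 A^{2} x y^{2}
This must equal f(x, y) = - 18 x y^{2} identically.
Matching coefficients of the independent functions:
  [x y^{2}]:  - 2 A^{2} = -18
These equations allow (A) = (-3) or (3).
Impose the point condition(s):
  u(1, 1) = 3  ⟹  A = 3
Only A = 3 satisfies everything.
Hence u(x, y) = 3 x y.

Answer: u(x, y) = 3 x y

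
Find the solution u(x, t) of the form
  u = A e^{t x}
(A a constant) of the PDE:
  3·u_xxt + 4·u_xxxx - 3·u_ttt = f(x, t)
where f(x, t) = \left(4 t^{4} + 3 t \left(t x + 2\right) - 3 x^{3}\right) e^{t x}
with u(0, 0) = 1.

Substitute the ansatz u = A e^{t x} into the left-hand side.
Derivatives of the ansatz:
  u_xxt = A t^{2} x e^{t x} + 2 A t e^{t x}
  u_xxxx = A t^{4} e^{t x}
  u_ttt = A x^{3} e^{t x}
Term by term:
  3·u_xxt = 3 A t^{2} x e^{t x} + 6 A t e^{t x}
  4·u_xxxx = 4 A t^{4} e^{t x}
  -3·u_ttt = - 3 A x^{3} e^{t x}
So the left-hand side equals
  4 A t^{4} e^{t x} + 3 A t^{2} x e^{t x} + 6 A t e^{t x} - 3 A x^{3} e^{t x}
This must equal f(x, t) identically; expanded, f = 4 t^{4} e^{t x} + 3 t^{2} x e^{t x} + 6 t e^{t x} - 3 x^{3} e^{t x}.
Matching coefficients of the independent functions:
  [t e^{t x}]:  6 A = 6
  [t^{4} e^{t x}]:  4 A = 4
  [x^{3} e^{t x}]:  - 3 A = -3
  [t^{2} x e^{t x}]:  3 A = 3
Solving: A = 1.
Check against the point condition:
  u(0, 0) = 1  ⟹  A = 1  ✓
Hence u(x, t) = e^{t x}.

Answer: u(x, t) = e^{t x}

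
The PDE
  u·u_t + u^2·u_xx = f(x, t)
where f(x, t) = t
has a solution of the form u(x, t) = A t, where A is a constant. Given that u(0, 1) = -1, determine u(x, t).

Answer: u(x, t) = - t

Derivation:
Substitute the ansatz u = A t into the left-hand side.
Derivatives of the ansatz:
  u_t = A
  u_xx = 0
Term by term:
  u·u_t = A^{2} t
  u^2·u_xx = 0
So the left-hand side equals
  A^{2} t
This must equal f(x, t) = t identically.
Matching coefficients of the independent functions:
  [t]:  A^{2} = 1
These equations allow (A) = (-1) or (1).
Impose the point condition(s):
  u(0, 1) = -1  ⟹  A = -1
Only A = -1 satisfies everything.
Hence u(x, t) = - t.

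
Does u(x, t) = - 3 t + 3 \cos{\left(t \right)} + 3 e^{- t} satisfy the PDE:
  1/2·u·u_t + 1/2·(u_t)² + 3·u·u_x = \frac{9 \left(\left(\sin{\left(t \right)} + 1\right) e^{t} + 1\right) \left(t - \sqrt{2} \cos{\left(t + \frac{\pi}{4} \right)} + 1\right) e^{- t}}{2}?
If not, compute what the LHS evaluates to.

Evaluate each term of the left-hand side for u = - 3 t + 3 \cos{\left(t \right)} + 3 e^{- t}.
Derivatives:
  u_t = - 3 \sin{\left(t \right)} - 3 - 3 e^{- t}
  u_x = 0
Terms:
  1/2·u·u_t = \frac{9 \left(\left(t - \cos{\left(t \right)}\right) e^{t} - 1\right) \left(\left(\sin{\left(t \right)} + 1\right) e^{t} + 1\right) e^{- 2 t}}{2}
  1/2·(u_t)² = \frac{9 \left(\left(\sin{\left(t \right)} + 1\right) e^{t} + 1\right)^{2} e^{- 2 t}}{2}
  3·u·u_x = 0
Sum: LHS = \frac{9 \left(\left(\sin{\left(t \right)} + 1\right) e^{t} + 1\right) \left(t - \sqrt{2} \cos{\left(t + \frac{\pi}{4} \right)} + 1\right) e^{- t}}{2}
This is exactly the given right-hand side, so u is a solution.

Answer: Yes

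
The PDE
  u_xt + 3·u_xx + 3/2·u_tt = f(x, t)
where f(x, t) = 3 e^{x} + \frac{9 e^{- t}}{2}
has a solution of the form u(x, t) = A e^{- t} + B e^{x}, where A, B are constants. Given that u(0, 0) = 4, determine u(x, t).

Substitute the ansatz u = A e^{- t} + B e^{x} into the left-hand side.
Derivatives of the ansatz:
  u_xt = 0
  u_xx = B e^{x}
  u_tt = A e^{- t}
Term by term:
  u_xt = 0
  3·u_xx = 3 B e^{x}
  3/2·u_tt = \frac{3 A e^{- t}}{2}
So the left-hand side equals
  \frac{3 A e^{- t}}{2} + 3 B e^{x}
This must equal f(x, t) = 3 e^{x} + \frac{9 e^{- t}}{2} identically.
Matching coefficients of the independent functions:
  [e^{- t}]:  \frac{3 A}{2} = \frac{9}{2}
  [e^{x}]:  3 B = 3
Solving: A = 3, B = 1.
Check against the point condition:
  u(0, 0) = 4  ⟹  A + B = 4  ✓
Hence u(x, t) = e^{x} + 3 e^{- t}.

Answer: u(x, t) = e^{x} + 3 e^{- t}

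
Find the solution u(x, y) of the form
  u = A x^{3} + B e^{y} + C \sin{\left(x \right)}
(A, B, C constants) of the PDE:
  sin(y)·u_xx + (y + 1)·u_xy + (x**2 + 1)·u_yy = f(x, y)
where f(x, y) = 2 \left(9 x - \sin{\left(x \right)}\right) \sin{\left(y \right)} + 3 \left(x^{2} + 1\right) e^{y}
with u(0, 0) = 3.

Answer: u(x, y) = 3 x^{3} + 3 e^{y} + 2 \sin{\left(x \right)}

Derivation:
Substitute the ansatz u = A x^{3} + B e^{y} + C \sin{\left(x \right)} into the left-hand side.
Derivatives of the ansatz:
  u_xx = 6 A x - C \sin{\left(x \right)}
  u_xy = 0
  u_yy = B e^{y}
Term by term:
  sin(y)·u_xx = 6 A x \sin{\left(y \right)} - C \sin{\left(x \right)} \sin{\left(y \right)}
  (y + 1)·u_xy = 0
  (x**2 + 1)·u_yy = B x^{2} e^{y} + B e^{y}
So the left-hand side equals
  6 A x \sin{\left(y \right)} + B x^{2} e^{y} + B e^{y} - C \sin{\left(x \right)} \sin{\left(y \right)}
This must equal f(x, y) identically; expanded, f = 3 x^{2} e^{y} + 18 x \sin{\left(y \right)} + 3 e^{y} - 2 \sin{\left(x \right)} \sin{\left(y \right)}.
Matching coefficients of the independent functions:
  [x \sin{\left(y \right)}]:  6 A = 18
  [x^{2} e^{y}, e^{y}]:  B = 3
  [\sin{\left(x \right)} \sin{\left(y \right)}]:  - C = -2
Solving: A = 3, B = 3, C = 2.
Check against the point condition:
  u(0, 0) = 3  ⟹  B = 3  ✓
Hence u(x, y) = 3 x^{3} + 3 e^{y} + 2 \sin{\left(x \right)}.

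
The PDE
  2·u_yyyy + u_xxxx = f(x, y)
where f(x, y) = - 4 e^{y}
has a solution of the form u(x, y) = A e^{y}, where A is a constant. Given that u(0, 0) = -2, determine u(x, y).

Substitute the ansatz u = A e^{y} into the left-hand side.
Derivatives of the ansatz:
  u_yyyy = A e^{y}
  u_xxxx = 0
Term by term:
  2·u_yyyy = 2 A e^{y}
  u_xxxx = 0
So the left-hand side equals
  2 A e^{y}
This must equal f(x, y) = - 4 e^{y} identically.
Matching coefficients of the independent functions:
  [e^{y}]:  2 A = -4
Solving: A = -2.
Check against the point condition:
  u(0, 0) = -2  ⟹  A = -2  ✓
Hence u(x, y) = - 2 e^{y}.

Answer: u(x, y) = - 2 e^{y}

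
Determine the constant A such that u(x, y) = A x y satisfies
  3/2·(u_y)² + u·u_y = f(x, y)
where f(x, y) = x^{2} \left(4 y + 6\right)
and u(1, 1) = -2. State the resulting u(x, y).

Substitute the ansatz u = A x y into the left-hand side.
Derivatives of the ansatz:
  u_y = A x
Term by term:
  3/2·(u_y)² = \frac{3 A^{2} x^{2}}{2}
  u·u_y = A^{2} x^{2} y
So the left-hand side equals
  A^{2} x^{2} y + \frac{3 A^{2} x^{2}}{2}
This must equal f(x, y) identically; expanded, f = 4 x^{2} y + 6 x^{2}.
Matching coefficients of the independent functions:
  [x^{2}]:  \frac{3 A^{2}}{2} = 6
  [x^{2} y]:  A^{2} = 4
These equations allow (A) = (-2) or (2).
Impose the point condition(s):
  u(1, 1) = -2  ⟹  A = -2
Only A = -2 satisfies everything.
Hence u(x, y) = - 2 x y.

Answer: u(x, y) = - 2 x y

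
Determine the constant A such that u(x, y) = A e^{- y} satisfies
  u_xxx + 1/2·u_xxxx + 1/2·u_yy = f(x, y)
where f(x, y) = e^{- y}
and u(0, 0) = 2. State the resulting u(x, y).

Substitute the ansatz u = A e^{- y} into the left-hand side.
Derivatives of the ansatz:
  u_xxx = 0
  u_xxxx = 0
  u_yy = A e^{- y}
Term by term:
  u_xxx = 0
  1/2·u_xxxx = 0
  1/2·u_yy = \frac{A e^{- y}}{2}
So the left-hand side equals
  \frac{A e^{- y}}{2}
This must equal f(x, y) = e^{- y} identically.
Matching coefficients of the independent functions:
  [e^{- y}]:  \frac{A}{2} = 1
Solving: A = 2.
Check against the point condition:
  u(0, 0) = 2  ⟹  A = 2  ✓
Hence u(x, y) = 2 e^{- y}.

Answer: u(x, y) = 2 e^{- y}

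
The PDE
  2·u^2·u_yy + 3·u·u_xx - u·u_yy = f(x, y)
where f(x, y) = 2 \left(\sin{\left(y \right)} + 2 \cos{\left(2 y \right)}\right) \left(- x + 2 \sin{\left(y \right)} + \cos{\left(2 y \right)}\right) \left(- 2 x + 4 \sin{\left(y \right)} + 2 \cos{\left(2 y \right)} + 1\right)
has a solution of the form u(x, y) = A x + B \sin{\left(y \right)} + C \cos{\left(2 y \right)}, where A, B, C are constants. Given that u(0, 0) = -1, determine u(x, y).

Substitute the ansatz u = A x + B \sin{\left(y \right)} + C \cos{\left(2 y \right)} into the left-hand side.
Derivatives of the ansatz:
  u_yy = - B \sin{\left(y \right)} - 4 C \cos{\left(2 y \right)}
  u_xx = 0
Term by term:
  2·u^2·u_yy = - 2 A^{2} B x^{2} \sin{\left(y \right)} - 8 A^{2} C x^{2} \cos{\left(2 y \right)} - 4 A B^{2} x \sin^{2}{\left(y \right)} - 20 A B C x \sin{\left(y \right)} \cos{\left(2 y \right)} - 16 A C^{2} x \cos^{2}{\left(2 y \right)} - 2 B^{3} \sin^{3}{\left(y \right)} - 12 B^{2} C \sin^{2}{\left(y \right)} \cos{\left(2 y \right)} - 18 B C^{2} \sin{\left(y \right)} \cos^{2}{\left(2 y \right)} - 8 C^{3} \cos^{3}{\left(2 y \right)}
  3·u·u_xx = 0
  -u·u_yy = A B x \sin{\left(y \right)} + 4 A C x \cos{\left(2 y \right)} + B^{2} \sin^{2}{\left(y \right)} + 5 B C \sin{\left(y \right)} \cos{\left(2 y \right)} + 4 C^{2} \cos^{2}{\left(2 y \right)}
So the left-hand side equals
  - 2 A^{2} B x^{2} \sin{\left(y \right)} - 8 A^{2} C x^{2} \cos{\left(2 y \right)} - 4 A B^{2} x \sin^{2}{\left(y \right)} - 20 A B C x \sin{\left(y \right)} \cos{\left(2 y \right)} + A B x \sin{\left(y \right)} - 16 A C^{2} x \cos^{2}{\left(2 y \right)} + 4 A C x \cos{\left(2 y \right)} - 2 B^{3} \sin^{3}{\left(y \right)} - 12 B^{2} C \sin^{2}{\left(y \right)} \cos{\left(2 y \right)} + B^{2} \sin^{2}{\left(y \right)} - 18 B C^{2} \sin{\left(y \right)} \cos^{2}{\left(2 y \right)} + 5 B C \sin{\left(y \right)} \cos{\left(2 y \right)} - 8 C^{3} \cos^{3}{\left(2 y \right)} + 4 C^{2} \cos^{2}{\left(2 y \right)}
This must equal f(x, y) identically; expanded, f = 4 x^{2} \sin{\left(y \right)} + 8 x^{2} \cos{\left(2 y \right)} - 16 x \sin^{2}{\left(y \right)} - 40 x \sin{\left(y \right)} \cos{\left(2 y \right)} - 2 x \sin{\left(y \right)} - 16 x \cos^{2}{\left(2 y \right)} - 4 x \cos{\left(2 y \right)} + 16 \sin^{3}{\left(y \right)} + 48 \sin^{2}{\left(y \right)} \cos{\left(2 y \right)} + 4 \sin^{2}{\left(y \right)} + 36 \sin{\left(y \right)} \cos^{2}{\left(2 y \right)} + 10 \sin{\left(y \right)} \cos{\left(2 y \right)} + 8 \cos^{3}{\left(2 y \right)} + 4 \cos^{2}{\left(2 y \right)}.
Matching coefficients of the independent functions:
  [x \sin{\left(y \right)}]:  A B = -2
  [x \sin^{2}{\left(y \right)}]:  - 4 A B^{2} = -16
  [x \cos{\left(2 y \right)}]:  4 A C = -4
  [x \cos^{2}{\left(2 y \right)}]:  - 16 A C^{2} = -16
  [x^{2} \sin{\left(y \right)}]:  - 2 A^{2} B = 4
  [x^{2} \cos{\left(2 y \right)}]:  - 8 A^{2} C = 8
  [\sin{\left(y \right)} \cos{\left(2 y \right)}]:  5 B C = 10
  [\sin{\left(y \right)} \cos^{2}{\left(2 y \right)}]:  - 18 B C^{2} = 36
  [\sin^{2}{\left(y \right)} \cos{\left(2 y \right)}]:  - 12 B^{2} C = 48
  [x \sin{\left(y \right)} \cos{\left(2 y \right)}]:  - 20 A B C = -40
  [\sin^{2}{\left(y \right)}]:  B^{2} = 4
  [\sin^{3}{\left(y \right)}]:  - 2 B^{3} = 16
  [\cos^{2}{\left(2 y \right)}]:  4 C^{2} = 4
  [\cos^{3}{\left(2 y \right)}]:  - 8 C^{3} = 8
Solving: A = 1, B = -2, C = -1.
Check against the point condition:
  u(0, 0) = -1  ⟹  C = -1  ✓
Hence u(x, y) = x - 2 \sin{\left(y \right)} - \cos{\left(2 y \right)}.

Answer: u(x, y) = x - 2 \sin{\left(y \right)} - \cos{\left(2 y \right)}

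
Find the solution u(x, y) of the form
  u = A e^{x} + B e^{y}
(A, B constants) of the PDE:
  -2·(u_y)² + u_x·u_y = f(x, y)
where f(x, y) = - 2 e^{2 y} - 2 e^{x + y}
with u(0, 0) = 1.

Answer: u(x, y) = 2 e^{x} - e^{y}

Derivation:
Substitute the ansatz u = A e^{x} + B e^{y} into the left-hand side.
Derivatives of the ansatz:
  u_y = B e^{y}
  u_x = A e^{x}
Term by term:
  -2·(u_y)² = - 2 B^{2} e^{2 y}
  u_x·u_y = A B e^{x} e^{y}
So the left-hand side equals
  A B e^{x} e^{y} - 2 B^{2} e^{2 y}
This must equal f(x, y) identically; expanded, f = - 2 e^{x} e^{y} - 2 e^{2 y}.
Matching coefficients of the independent functions:
  [e^{x} e^{y}]:  A B = -2
  [e^{2 y}]:  - 2 B^{2} = -2
These equations allow (A, B) = (-2, 1) or (2, -1).
Impose the point condition(s):
  u(0, 0) = 1  ⟹  A + B = 1
Only A = 2, B = -1 satisfies everything.
Hence u(x, y) = 2 e^{x} - e^{y}.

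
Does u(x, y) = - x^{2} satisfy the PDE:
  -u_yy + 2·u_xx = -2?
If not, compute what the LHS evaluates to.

Answer: No, the LHS evaluates to -4

Derivation:
Evaluate each term of the left-hand side for u = - x^{2}.
Derivatives:
  u_yy = 0
  u_xx = -2
Terms:
  -u_yy = 0
  2·u_xx = -4
Sum: LHS = -4
Given right-hand side: -2. Difference LHS − RHS = -2 ≠ 0, so u is not a solution.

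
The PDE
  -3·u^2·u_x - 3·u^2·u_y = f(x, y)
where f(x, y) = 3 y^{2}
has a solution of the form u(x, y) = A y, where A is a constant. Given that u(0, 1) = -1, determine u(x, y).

Substitute the ansatz u = A y into the left-hand side.
Derivatives of the ansatz:
  u_x = 0
  u_y = A
Term by term:
  -3·u^2·u_x = 0
  -3·u^2·u_y = - 3 A^{3} y^{2}
So the left-hand side equals
  - 3 A^{3} y^{2}
This must equal f(x, y) = 3 y^{2} identically.
Matching coefficients of the independent functions:
  [y^{2}]:  - 3 A^{3} = 3
Solving: A = -1.
Check against the point condition:
  u(0, 1) = -1  ⟹  A = -1  ✓
Hence u(x, y) = - y.

Answer: u(x, y) = - y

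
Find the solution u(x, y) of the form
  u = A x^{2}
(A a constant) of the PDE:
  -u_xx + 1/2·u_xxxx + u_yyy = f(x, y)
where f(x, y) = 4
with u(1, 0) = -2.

Answer: u(x, y) = - 2 x^{2}

Derivation:
Substitute the ansatz u = A x^{2} into the left-hand side.
Derivatives of the ansatz:
  u_xx = 2 A
  u_xxxx = 0
  u_yyy = 0
Term by term:
  -u_xx = - 2 A
  1/2·u_xxxx = 0
  u_yyy = 0
So the left-hand side equals
  - 2 A
This must equal f(x, y) = 4 identically.
Matching coefficients of the independent functions:
  [constant term]:  - 2 A = 4
Solving: A = -2.
Check against the point condition:
  u(1, 0) = -2  ⟹  A = -2  ✓
Hence u(x, y) = - 2 x^{2}.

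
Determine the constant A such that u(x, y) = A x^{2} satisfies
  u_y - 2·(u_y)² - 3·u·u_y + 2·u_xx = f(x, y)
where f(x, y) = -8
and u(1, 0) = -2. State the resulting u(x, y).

Substitute the ansatz u = A x^{2} into the left-hand side.
Derivatives of the ansatz:
  u_y = 0
  u_xx = 2 A
Term by term:
  u_y = 0
  -2·(u_y)² = 0
  -3·u·u_y = 0
  2·u_xx = 4 A
So the left-hand side equals
  4 A
This must equal f(x, y) = -8 identically.
Matching coefficients of the independent functions:
  [constant term]:  4 A = -8
Solving: A = -2.
Check against the point condition:
  u(1, 0) = -2  ⟹  A = -2  ✓
Hence u(x, y) = - 2 x^{2}.

Answer: u(x, y) = - 2 x^{2}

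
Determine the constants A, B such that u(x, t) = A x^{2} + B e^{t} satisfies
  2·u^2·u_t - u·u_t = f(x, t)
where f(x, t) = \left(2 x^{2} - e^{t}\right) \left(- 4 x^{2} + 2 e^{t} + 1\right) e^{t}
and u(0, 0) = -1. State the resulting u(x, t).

Substitute the ansatz u = A x^{2} + B e^{t} into the left-hand side.
Derivatives of the ansatz:
  u_t = B e^{t}
Term by term:
  2·u^2·u_t = 2 A^{2} B x^{4} e^{t} + 4 A B^{2} x^{2} e^{2 t} + 2 B^{3} e^{3 t}
  -u·u_t = - A B x^{2} e^{t} - B^{2} e^{2 t}
So the left-hand side equals
  2 A^{2} B x^{4} e^{t} + 4 A B^{2} x^{2} e^{2 t} - A B x^{2} e^{t} + 2 B^{3} e^{3 t} - B^{2} e^{2 t}
This must equal f(x, t) identically; expanded, f = - 8 x^{4} e^{t} + 8 x^{2} e^{2 t} + 2 x^{2} e^{t} - 2 e^{3 t} - e^{2 t}.
Matching coefficients of the independent functions:
  [x^{2} e^{t}]:  - A B = 2
  [x^{2} e^{2 t}]:  4 A B^{2} = 8
  [x^{4} e^{t}]:  2 A^{2} B = -8
  [e^{2 t}]:  - B^{2} = -1
  [e^{3 t}]:  2 B^{3} = -2
Solving: A = 2, B = -1.
Check against the point condition:
  u(0, 0) = -1  ⟹  B = -1  ✓
Hence u(x, t) = 2 x^{2} - e^{t}.

Answer: u(x, t) = 2 x^{2} - e^{t}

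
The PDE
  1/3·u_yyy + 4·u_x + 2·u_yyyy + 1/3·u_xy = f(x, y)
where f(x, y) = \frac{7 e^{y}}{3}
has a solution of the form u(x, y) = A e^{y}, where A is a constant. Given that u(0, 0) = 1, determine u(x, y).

Substitute the ansatz u = A e^{y} into the left-hand side.
Derivatives of the ansatz:
  u_yyy = A e^{y}
  u_x = 0
  u_yyyy = A e^{y}
  u_xy = 0
Term by term:
  1/3·u_yyy = \frac{A e^{y}}{3}
  4·u_x = 0
  2·u_yyyy = 2 A e^{y}
  1/3·u_xy = 0
So the left-hand side equals
  \frac{7 A e^{y}}{3}
This must equal f(x, y) = \frac{7 e^{y}}{3} identically.
Matching coefficients of the independent functions:
  [e^{y}]:  \frac{7 A}{3} = \frac{7}{3}
Solving: A = 1.
Check against the point condition:
  u(0, 0) = 1  ⟹  A = 1  ✓
Hence u(x, y) = e^{y}.

Answer: u(x, y) = e^{y}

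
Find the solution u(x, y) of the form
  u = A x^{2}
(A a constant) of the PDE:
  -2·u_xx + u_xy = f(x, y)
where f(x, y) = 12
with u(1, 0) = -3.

Substitute the ansatz u = A x^{2} into the left-hand side.
Derivatives of the ansatz:
  u_xx = 2 A
  u_xy = 0
Term by term:
  -2·u_xx = - 4 A
  u_xy = 0
So the left-hand side equals
  - 4 A
This must equal f(x, y) = 12 identically.
Matching coefficients of the independent functions:
  [constant term]:  - 4 A = 12
Solving: A = -3.
Check against the point condition:
  u(1, 0) = -3  ⟹  A = -3  ✓
Hence u(x, y) = - 3 x^{2}.

Answer: u(x, y) = - 3 x^{2}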